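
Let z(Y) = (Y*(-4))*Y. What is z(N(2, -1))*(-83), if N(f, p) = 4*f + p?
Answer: 16268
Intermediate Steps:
N(f, p) = p + 4*f
z(Y) = -4*Y**2 (z(Y) = (-4*Y)*Y = -4*Y**2)
z(N(2, -1))*(-83) = -4*(-1 + 4*2)**2*(-83) = -4*(-1 + 8)**2*(-83) = -4*7**2*(-83) = -4*49*(-83) = -196*(-83) = 16268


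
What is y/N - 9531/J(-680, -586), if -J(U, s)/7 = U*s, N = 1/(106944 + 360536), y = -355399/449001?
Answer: -66204233471382667/178917918480 ≈ -3.7003e+5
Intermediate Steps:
y = -355399/449001 (y = -355399*1/449001 = -355399/449001 ≈ -0.79153)
N = 1/467480 ≈ 2.1391e-6
J(U, s) = -7*U*s
y/N - 9531/J(-680, -586) = -355399/(449001*1/467480) - 9531/((-7*(-680)*(-586))) = -355399/449001*467480 - 9531/(-2789360) = -166141924520/449001 - 9531*(-1/2789360) = -166141924520/449001 + 9531/2789360 = -66204233471382667/178917918480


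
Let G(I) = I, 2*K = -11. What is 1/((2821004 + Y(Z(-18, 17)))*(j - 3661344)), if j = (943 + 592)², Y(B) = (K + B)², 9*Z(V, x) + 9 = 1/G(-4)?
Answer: -1296/4771614786837671 ≈ -2.7161e-13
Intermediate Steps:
K = -11/2 (K = (½)*(-11) = -11/2 ≈ -5.5000)
Z(V, x) = -37/36 (Z(V, x) = -1 + (⅑)/(-4) = -1 + (⅑)*(-¼) = -1 - 1/36 = -37/36)
Y(B) = (-11/2 + B)²
j = 2356225 (j = 1535² = 2356225)
1/((2821004 + Y(Z(-18, 17)))*(j - 3661344)) = 1/((2821004 + (-11 + 2*(-37/36))²/4)*(2356225 - 3661344)) = 1/((2821004 + (-11 - 37/18)²/4)*(-1305119)) = 1/((2821004 + (-235/18)²/4)*(-1305119)) = 1/((2821004 + (¼)*(55225/324))*(-1305119)) = 1/((2821004 + 55225/1296)*(-1305119)) = 1/((3656076409/1296)*(-1305119)) = 1/(-4771614786837671/1296) = -1296/4771614786837671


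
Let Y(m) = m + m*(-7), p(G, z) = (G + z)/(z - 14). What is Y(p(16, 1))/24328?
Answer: 51/158132 ≈ 0.00032252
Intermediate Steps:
p(G, z) = (G + z)/(-14 + z)
Y(m) = -6*m (Y(m) = m - 7*m = -6*m)
Y(p(16, 1))/24328 = -6*(16 + 1)/(-14 + 1)/24328 = -6*17/(-13)*(1/24328) = -(-6)*17/13*(1/24328) = -6*(-17/13)*(1/24328) = (102/13)*(1/24328) = 51/158132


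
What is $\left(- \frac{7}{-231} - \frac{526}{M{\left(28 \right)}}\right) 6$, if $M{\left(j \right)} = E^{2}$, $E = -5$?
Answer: $- \frac{34666}{275} \approx -126.06$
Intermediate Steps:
$M{\left(j \right)} = 25$ ($M{\left(j \right)} = \left(-5\right)^{2} = 25$)
$\left(- \frac{7}{-231} - \frac{526}{M{\left(28 \right)}}\right) 6 = \left(- \frac{7}{-231} - \frac{526}{25}\right) 6 = \left(\left(-7\right) \left(- \frac{1}{231}\right) - \frac{526}{25}\right) 6 = \left(\frac{1}{33} - \frac{526}{25}\right) 6 = \left(- \frac{17333}{825}\right) 6 = - \frac{34666}{275}$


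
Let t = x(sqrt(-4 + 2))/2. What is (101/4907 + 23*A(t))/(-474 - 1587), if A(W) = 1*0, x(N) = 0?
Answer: -101/10113327 ≈ -9.9868e-6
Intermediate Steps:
t = 0 (t = 0/2 = 0*(1/2) = 0)
A(W) = 0
(101/4907 + 23*A(t))/(-474 - 1587) = (101/4907 + 23*0)/(-474 - 1587) = (101*(1/4907) + 0)/(-2061) = (101/4907 + 0)*(-1/2061) = (101/4907)*(-1/2061) = -101/10113327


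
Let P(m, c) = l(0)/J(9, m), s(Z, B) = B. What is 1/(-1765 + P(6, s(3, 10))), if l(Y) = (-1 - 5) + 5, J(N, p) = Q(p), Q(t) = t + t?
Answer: -12/21181 ≈ -0.00056655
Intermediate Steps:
Q(t) = 2*t
J(N, p) = 2*p
l(Y) = -1 (l(Y) = -6 + 5 = -1)
P(m, c) = -1/(2*m)
1/(-1765 + P(6, s(3, 10))) = 1/(-1765 - ½/6) = 1/(-1765 - ½*⅙) = 1/(-1765 - 1/12) = 1/(-21181/12) = -12/21181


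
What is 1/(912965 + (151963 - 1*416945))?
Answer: 1/647983 ≈ 1.5433e-6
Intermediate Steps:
1/(912965 + (151963 - 1*416945)) = 1/(912965 + (151963 - 416945)) = 1/(912965 - 264982) = 1/647983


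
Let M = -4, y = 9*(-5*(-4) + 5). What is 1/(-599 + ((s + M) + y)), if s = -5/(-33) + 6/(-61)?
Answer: -2013/760807 ≈ -0.0026459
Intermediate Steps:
y = 225 (y = 9*(20 + 5) = 9*25 = 225)
s = 107/2013 (s = -5*(-1/33) + 6*(-1/61) = 5/33 - 6/61 = 107/2013 ≈ 0.053154)
1/(-599 + ((s + M) + y)) = 1/(-599 + ((107/2013 - 4) + 225)) = 1/(-599 + (-7945/2013 + 225)) = 1/(-599 + 444980/2013) = 1/(-760807/2013) = -2013/760807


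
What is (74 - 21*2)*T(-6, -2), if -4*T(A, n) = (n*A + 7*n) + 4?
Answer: -16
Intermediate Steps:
T(A, n) = -1 - 7*n/4 - A*n/4 (T(A, n) = -((n*A + 7*n) + 4)/4 = -((A*n + 7*n) + 4)/4 = -((7*n + A*n) + 4)/4 = -(4 + 7*n + A*n)/4 = -1 - 7*n/4 - A*n/4)
(74 - 21*2)*T(-6, -2) = (74 - 21*2)*(-1 - 7/4*(-2) - ¼*(-6)*(-2)) = (74 - 42)*(-1 + 7/2 - 3) = 32*(-½) = -16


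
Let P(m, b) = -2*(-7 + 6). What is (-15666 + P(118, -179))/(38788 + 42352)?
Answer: -3916/20285 ≈ -0.19305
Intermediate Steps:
P(m, b) = 2 (P(m, b) = -2*(-1) = 2)
(-15666 + P(118, -179))/(38788 + 42352) = (-15666 + 2)/(38788 + 42352) = -15664/81140 = -15664*1/81140 = -3916/20285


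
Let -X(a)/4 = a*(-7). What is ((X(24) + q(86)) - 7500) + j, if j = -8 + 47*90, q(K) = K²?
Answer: 4790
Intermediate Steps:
j = 4222 (j = -8 + 4230 = 4222)
X(a) = 28*a (X(a) = -4*a*(-7) = -(-28)*a = 28*a)
((X(24) + q(86)) - 7500) + j = ((28*24 + 86²) - 7500) + 4222 = ((672 + 7396) - 7500) + 4222 = (8068 - 7500) + 4222 = 568 + 4222 = 4790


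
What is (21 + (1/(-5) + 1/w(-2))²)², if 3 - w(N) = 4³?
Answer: 3833298010161/8653650625 ≈ 442.97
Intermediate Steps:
w(N) = -61 (w(N) = 3 - 1*4³ = 3 - 1*64 = 3 - 64 = -61)
(21 + (1/(-5) + 1/w(-2))²)² = (21 + (1/(-5) + 1/(-61))²)² = (21 + (-⅕ - 1/61)²)² = (21 + (-66/305)²)² = (21 + 4356/93025)² = (1957881/93025)² = 3833298010161/8653650625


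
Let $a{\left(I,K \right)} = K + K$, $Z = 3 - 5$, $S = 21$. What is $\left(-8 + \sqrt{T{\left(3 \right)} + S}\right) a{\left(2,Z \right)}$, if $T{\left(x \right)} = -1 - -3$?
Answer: $32 - 4 \sqrt{23} \approx 12.817$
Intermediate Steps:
$T{\left(x \right)} = 2$ ($T{\left(x \right)} = -1 + 3 = 2$)
$Z = -2$
$a{\left(I,K \right)} = 2 K$
$\left(-8 + \sqrt{T{\left(3 \right)} + S}\right) a{\left(2,Z \right)} = \left(-8 + \sqrt{2 + 21}\right) 2 \left(-2\right) = \left(-8 + \sqrt{23}\right) \left(-4\right) = 32 - 4 \sqrt{23}$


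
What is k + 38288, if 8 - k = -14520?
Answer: 52816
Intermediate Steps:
k = 14528 (k = 8 - 1*(-14520) = 8 + 14520 = 14528)
k + 38288 = 14528 + 38288 = 52816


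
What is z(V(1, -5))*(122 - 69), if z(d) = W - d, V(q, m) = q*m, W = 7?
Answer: 636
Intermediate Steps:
V(q, m) = m*q
z(d) = 7 - d
z(V(1, -5))*(122 - 69) = (7 - (-5))*(122 - 69) = (7 - 1*(-5))*53 = (7 + 5)*53 = 12*53 = 636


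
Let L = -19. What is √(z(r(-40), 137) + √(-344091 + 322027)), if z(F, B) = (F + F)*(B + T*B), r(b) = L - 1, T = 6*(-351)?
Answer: 2*√(2883850 + I*√1379) ≈ 3396.4 + 0.021867*I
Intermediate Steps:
T = -2106
r(b) = -20 (r(b) = -19 - 1 = -20)
z(F, B) = -4210*B*F (z(F, B) = (F + F)*(B - 2106*B) = (2*F)*(-2105*B) = -4210*B*F)
√(z(r(-40), 137) + √(-344091 + 322027)) = √(-4210*137*(-20) + √(-344091 + 322027)) = √(11535400 + √(-22064)) = √(11535400 + 4*I*√1379)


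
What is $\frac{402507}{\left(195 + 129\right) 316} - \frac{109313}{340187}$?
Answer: $\frac{13970638513}{3869967312} \approx 3.61$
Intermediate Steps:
$\frac{402507}{\left(195 + 129\right) 316} - \frac{109313}{340187} = \frac{402507}{324 \cdot 316} - \frac{109313}{340187} = \frac{402507}{102384} - \frac{109313}{340187} = 402507 \cdot \frac{1}{102384} - \frac{109313}{340187} = \frac{44723}{11376} - \frac{109313}{340187} = \frac{13970638513}{3869967312}$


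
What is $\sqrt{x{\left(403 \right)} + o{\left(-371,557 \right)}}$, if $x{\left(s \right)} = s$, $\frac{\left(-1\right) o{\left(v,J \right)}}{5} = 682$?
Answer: $i \sqrt{3007} \approx 54.836 i$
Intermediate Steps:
$o{\left(v,J \right)} = -3410$ ($o{\left(v,J \right)} = \left(-5\right) 682 = -3410$)
$\sqrt{x{\left(403 \right)} + o{\left(-371,557 \right)}} = \sqrt{403 - 3410} = \sqrt{-3007} = i \sqrt{3007}$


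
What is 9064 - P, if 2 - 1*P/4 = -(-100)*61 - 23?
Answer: 33364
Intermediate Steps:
P = -24300 (P = 8 - 4*(-(-100)*61 - 23) = 8 - 4*(-100*(-61) - 23) = 8 - 4*(6100 - 23) = 8 - 4*6077 = 8 - 24308 = -24300)
9064 - P = 9064 - 1*(-24300) = 9064 + 24300 = 33364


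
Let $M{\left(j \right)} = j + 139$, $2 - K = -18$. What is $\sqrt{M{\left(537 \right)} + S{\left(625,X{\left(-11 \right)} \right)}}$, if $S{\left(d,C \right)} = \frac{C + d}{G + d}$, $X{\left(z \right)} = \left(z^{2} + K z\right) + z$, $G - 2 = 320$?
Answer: $\frac{\sqrt{606730589}}{947} \approx 26.01$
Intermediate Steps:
$K = 20$ ($K = 2 - -18 = 2 + 18 = 20$)
$M{\left(j \right)} = 139 + j$
$G = 322$ ($G = 2 + 320 = 322$)
$X{\left(z \right)} = z^{2} + 21 z$ ($X{\left(z \right)} = \left(z^{2} + 20 z\right) + z = z^{2} + 21 z$)
$S{\left(d,C \right)} = \frac{C + d}{322 + d}$
$\sqrt{M{\left(537 \right)} + S{\left(625,X{\left(-11 \right)} \right)}} = \sqrt{\left(139 + 537\right) + \frac{- 11 \left(21 - 11\right) + 625}{322 + 625}} = \sqrt{676 + \frac{\left(-11\right) 10 + 625}{947}} = \sqrt{676 + \frac{-110 + 625}{947}} = \sqrt{676 + \frac{1}{947} \cdot 515} = \sqrt{676 + \frac{515}{947}} = \sqrt{\frac{640687}{947}} = \frac{\sqrt{606730589}}{947}$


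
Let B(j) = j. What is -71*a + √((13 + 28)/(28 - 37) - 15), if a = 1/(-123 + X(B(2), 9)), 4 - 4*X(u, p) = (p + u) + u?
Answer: 284/501 + 4*I*√11/3 ≈ 0.56687 + 4.4222*I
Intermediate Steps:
X(u, p) = 1 - u/2 - p/4 (X(u, p) = 1 - ((p + u) + u)/4 = 1 - (p + 2*u)/4 = 1 + (-u/2 - p/4) = 1 - u/2 - p/4)
a = -4/501 (a = 1/(-123 + (1 - ½*2 - ¼*9)) = 1/(-123 + (1 - 1 - 9/4)) = 1/(-123 - 9/4) = 1/(-501/4) = -4/501 ≈ -0.0079840)
-71*a + √((13 + 28)/(28 - 37) - 15) = -71*(-4/501) + √((13 + 28)/(28 - 37) - 15) = 284/501 + √(41/(-9) - 15) = 284/501 + √(41*(-⅑) - 15) = 284/501 + √(-41/9 - 15) = 284/501 + √(-176/9) = 284/501 + 4*I*√11/3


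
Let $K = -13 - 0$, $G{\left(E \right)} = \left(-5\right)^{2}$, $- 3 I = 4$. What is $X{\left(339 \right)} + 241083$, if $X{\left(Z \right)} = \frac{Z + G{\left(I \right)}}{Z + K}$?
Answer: $\frac{39296711}{163} \approx 2.4108 \cdot 10^{5}$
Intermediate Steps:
$I = - \frac{4}{3}$ ($I = \left(- \frac{1}{3}\right) 4 = - \frac{4}{3} \approx -1.3333$)
$G{\left(E \right)} = 25$
$K = -13$ ($K = -13 + 0 = -13$)
$X{\left(Z \right)} = \frac{25 + Z}{-13 + Z}$ ($X{\left(Z \right)} = \frac{Z + 25}{Z - 13} = \frac{25 + Z}{-13 + Z}$)
$X{\left(339 \right)} + 241083 = \frac{25 + 339}{-13 + 339} + 241083 = \frac{1}{326} \cdot 364 + 241083 = \frac{182}{163} + 241083 = \frac{39296711}{163}$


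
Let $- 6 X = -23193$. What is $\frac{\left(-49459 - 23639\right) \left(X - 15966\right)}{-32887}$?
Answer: $- \frac{884522349}{32887} \approx -26896.0$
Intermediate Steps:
$X = \frac{7731}{2}$ ($X = \left(- \frac{1}{6}\right) \left(-23193\right) = \frac{7731}{2} \approx 3865.5$)
$\frac{\left(-49459 - 23639\right) \left(X - 15966\right)}{-32887} = \frac{\left(-49459 - 23639\right) \left(\frac{7731}{2} - 15966\right)}{-32887} = \left(-73098\right) \left(- \frac{24201}{2}\right) \left(- \frac{1}{32887}\right) = 884522349 \left(- \frac{1}{32887}\right) = - \frac{884522349}{32887}$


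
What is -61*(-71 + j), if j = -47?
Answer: 7198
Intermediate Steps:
-61*(-71 + j) = -61*(-71 - 47) = -61*(-118) = 7198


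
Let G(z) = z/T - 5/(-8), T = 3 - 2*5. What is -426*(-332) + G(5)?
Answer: 7920187/56 ≈ 1.4143e+5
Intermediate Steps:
T = -7 (T = 3 - 10 = -7)
G(z) = 5/8 - z/7 (G(z) = z/(-7) - 5/(-8) = z*(-⅐) - 5*(-⅛) = -z/7 + 5/8 = 5/8 - z/7)
-426*(-332) + G(5) = -426*(-332) + (5/8 - ⅐*5) = 141432 + (5/8 - 5/7) = 141432 - 5/56 = 7920187/56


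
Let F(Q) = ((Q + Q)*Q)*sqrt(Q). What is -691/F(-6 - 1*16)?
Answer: 691*I*sqrt(22)/21296 ≈ 0.15219*I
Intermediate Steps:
F(Q) = 2*Q**(5/2) (F(Q) = ((2*Q)*Q)*sqrt(Q) = (2*Q**2)*sqrt(Q) = 2*Q**(5/2))
-691/F(-6 - 1*16) = -691*1/(2*(-6 - 1*16)**(5/2)) = -691*1/(2*(-6 - 16)**(5/2)) = -691*(-I*sqrt(22)/21296) = -(-691)*I*sqrt(22)/21296 = 691*I*sqrt(22)/21296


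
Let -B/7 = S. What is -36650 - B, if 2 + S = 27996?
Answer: 159308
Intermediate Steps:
S = 27994 (S = -2 + 27996 = 27994)
B = -195958 (B = -7*27994 = -195958)
-36650 - B = -36650 - 1*(-195958) = -36650 + 195958 = 159308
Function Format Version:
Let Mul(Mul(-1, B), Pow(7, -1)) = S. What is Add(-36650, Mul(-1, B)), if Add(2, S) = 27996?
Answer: 159308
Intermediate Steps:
S = 27994 (S = Add(-2, 27996) = 27994)
B = -195958 (B = Mul(-7, 27994) = -195958)
Add(-36650, Mul(-1, B)) = Add(-36650, Mul(-1, -195958)) = Add(-36650, 195958) = 159308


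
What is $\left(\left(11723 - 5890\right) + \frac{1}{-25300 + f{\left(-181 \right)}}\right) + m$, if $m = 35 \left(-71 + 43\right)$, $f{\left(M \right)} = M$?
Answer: $\frac{123659292}{25481} \approx 4853.0$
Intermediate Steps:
$m = -980$ ($m = 35 \left(-28\right) = -980$)
$\left(\left(11723 - 5890\right) + \frac{1}{-25300 + f{\left(-181 \right)}}\right) + m = \left(\left(11723 - 5890\right) + \frac{1}{-25300 - 181}\right) - 980 = \left(\left(11723 - 5890\right) + \frac{1}{-25481}\right) - 980 = \left(5833 - \frac{1}{25481}\right) - 980 = \frac{148630672}{25481} - 980 = \frac{123659292}{25481}$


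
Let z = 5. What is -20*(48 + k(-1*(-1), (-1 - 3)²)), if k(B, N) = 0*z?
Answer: -960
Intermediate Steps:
k(B, N) = 0 (k(B, N) = 0*5 = 0)
-20*(48 + k(-1*(-1), (-1 - 3)²)) = -20*(48 + 0) = -20*48 = -960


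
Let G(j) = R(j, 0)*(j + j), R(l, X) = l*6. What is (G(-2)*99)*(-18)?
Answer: -85536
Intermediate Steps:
R(l, X) = 6*l
G(j) = 12*j**2 (G(j) = (6*j)*(j + j) = (6*j)*(2*j) = 12*j**2)
(G(-2)*99)*(-18) = ((12*(-2)**2)*99)*(-18) = ((12*4)*99)*(-18) = (48*99)*(-18) = 4752*(-18) = -85536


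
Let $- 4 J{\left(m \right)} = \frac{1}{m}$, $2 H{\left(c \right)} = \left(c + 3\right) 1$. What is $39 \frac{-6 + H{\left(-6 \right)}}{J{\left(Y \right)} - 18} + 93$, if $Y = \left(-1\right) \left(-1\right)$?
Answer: $\frac{7959}{73} \approx 109.03$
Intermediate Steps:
$Y = 1$
$H{\left(c \right)} = \frac{3}{2} + \frac{c}{2}$ ($H{\left(c \right)} = \frac{\left(c + 3\right) 1}{2} = \frac{\left(3 + c\right) 1}{2} = \frac{3 + c}{2} = \frac{3}{2} + \frac{c}{2}$)
$J{\left(m \right)} = - \frac{1}{4 m}$
$39 \frac{-6 + H{\left(-6 \right)}}{J{\left(Y \right)} - 18} + 93 = 39 \frac{-6 + \left(\frac{3}{2} + \frac{1}{2} \left(-6\right)\right)}{- \frac{1}{4 \cdot 1} - 18} + 93 = 39 \frac{-6 + \left(\frac{3}{2} - 3\right)}{\left(- \frac{1}{4}\right) 1 - 18} + 93 = 39 \frac{-6 - \frac{3}{2}}{- \frac{1}{4} - 18} + 93 = 39 \left(- \frac{15}{2 \left(- \frac{73}{4}\right)}\right) + 93 = 39 \left(\left(- \frac{15}{2}\right) \left(- \frac{4}{73}\right)\right) + 93 = 39 \cdot \frac{30}{73} + 93 = \frac{1170}{73} + 93 = \frac{7959}{73}$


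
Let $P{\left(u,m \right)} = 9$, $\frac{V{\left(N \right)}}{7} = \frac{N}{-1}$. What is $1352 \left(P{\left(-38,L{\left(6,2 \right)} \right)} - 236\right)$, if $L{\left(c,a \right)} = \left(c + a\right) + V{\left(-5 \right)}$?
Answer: $-306904$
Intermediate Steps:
$V{\left(N \right)} = - 7 N$ ($V{\left(N \right)} = 7 \frac{N}{-1} = 7 N \left(-1\right) = 7 \left(- N\right) = - 7 N$)
$L{\left(c,a \right)} = 35 + a + c$ ($L{\left(c,a \right)} = \left(c + a\right) - -35 = \left(a + c\right) + 35 = 35 + a + c$)
$1352 \left(P{\left(-38,L{\left(6,2 \right)} \right)} - 236\right) = 1352 \left(9 - 236\right) = 1352 \left(-227\right) = -306904$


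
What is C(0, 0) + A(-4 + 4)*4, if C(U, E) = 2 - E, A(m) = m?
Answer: 2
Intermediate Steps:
C(0, 0) + A(-4 + 4)*4 = (2 - 1*0) + (-4 + 4)*4 = (2 + 0) + 0*4 = 2 + 0 = 2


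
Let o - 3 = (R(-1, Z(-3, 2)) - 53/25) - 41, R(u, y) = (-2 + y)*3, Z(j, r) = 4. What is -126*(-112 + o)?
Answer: 460278/25 ≈ 18411.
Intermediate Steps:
R(u, y) = -6 + 3*y
o = -853/25 (o = 3 + (((-6 + 3*4) - 53/25) - 41) = 3 + (((-6 + 12) - 53*1/25) - 41) = 3 + ((6 - 53/25) - 41) = 3 + (97/25 - 41) = 3 - 928/25 = -853/25 ≈ -34.120)
-126*(-112 + o) = -126*(-112 - 853/25) = -126*(-3653/25) = 460278/25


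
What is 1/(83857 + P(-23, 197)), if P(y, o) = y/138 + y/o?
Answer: 1182/99118639 ≈ 1.1925e-5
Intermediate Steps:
P(y, o) = y/138 + y/o (P(y, o) = y*(1/138) + y/o = y/138 + y/o)
1/(83857 + P(-23, 197)) = 1/(83857 + ((1/138)*(-23) - 23/197)) = 1/(83857 + (-⅙ - 23*1/197)) = 1/(83857 + (-⅙ - 23/197)) = 1/(83857 - 335/1182) = 1/(99118639/1182) = 1182/99118639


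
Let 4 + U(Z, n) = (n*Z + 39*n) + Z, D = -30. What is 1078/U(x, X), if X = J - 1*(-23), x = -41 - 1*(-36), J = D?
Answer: -1078/247 ≈ -4.3644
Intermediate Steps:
J = -30
x = -5 (x = -41 + 36 = -5)
X = -7 (X = -30 - 1*(-23) = -30 + 23 = -7)
U(Z, n) = -4 + Z + 39*n + Z*n (U(Z, n) = -4 + ((n*Z + 39*n) + Z) = -4 + ((Z*n + 39*n) + Z) = -4 + ((39*n + Z*n) + Z) = -4 + (Z + 39*n + Z*n) = -4 + Z + 39*n + Z*n)
1078/U(x, X) = 1078/(-4 - 5 + 39*(-7) - 5*(-7)) = 1078/(-4 - 5 - 273 + 35) = 1078/(-247) = 1078*(-1/247) = -1078/247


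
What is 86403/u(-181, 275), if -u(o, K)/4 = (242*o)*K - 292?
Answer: 86403/48183368 ≈ 0.0017932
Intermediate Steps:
u(o, K) = 1168 - 968*K*o (u(o, K) = -4*((242*o)*K - 292) = -4*(242*K*o - 292) = -4*(-292 + 242*K*o) = 1168 - 968*K*o)
86403/u(-181, 275) = 86403/(1168 - 968*275*(-181)) = 86403/(1168 + 48182200) = 86403/48183368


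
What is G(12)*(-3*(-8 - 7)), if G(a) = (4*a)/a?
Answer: 180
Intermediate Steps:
G(a) = 4
G(12)*(-3*(-8 - 7)) = 4*(-3*(-8 - 7)) = 4*(-3*(-15)) = 4*45 = 180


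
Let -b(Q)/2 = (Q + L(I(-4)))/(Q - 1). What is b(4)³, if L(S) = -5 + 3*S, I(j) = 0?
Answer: 8/27 ≈ 0.29630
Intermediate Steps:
b(Q) = -2*(-5 + Q)/(-1 + Q) (b(Q) = -2*(Q + (-5 + 3*0))/(Q - 1) = -2*(Q + (-5 + 0))/(-1 + Q) = -2*(Q - 5)/(-1 + Q) = -2*(-5 + Q)/(-1 + Q))
b(4)³ = (2*(5 - 1*4)/(-1 + 4))³ = (2*(5 - 4)/3)³ = (2*(⅓)*1)³ = (⅔)³ = 8/27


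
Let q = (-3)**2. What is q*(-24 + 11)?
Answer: -117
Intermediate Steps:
q = 9
q*(-24 + 11) = 9*(-24 + 11) = 9*(-13) = -117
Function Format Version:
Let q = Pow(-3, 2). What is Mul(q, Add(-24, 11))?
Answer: -117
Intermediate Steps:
q = 9
Mul(q, Add(-24, 11)) = Mul(9, Add(-24, 11)) = Mul(9, -13) = -117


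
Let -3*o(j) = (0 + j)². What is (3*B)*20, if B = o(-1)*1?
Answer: -20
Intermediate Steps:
o(j) = -j²/3 (o(j) = -(0 + j)²/3 = -j²/3)
B = -⅓ (B = -⅓*(-1)²*1 = -⅓*1*1 = -⅓*1 = -⅓ ≈ -0.33333)
(3*B)*20 = (3*(-⅓))*20 = -1*20 = -20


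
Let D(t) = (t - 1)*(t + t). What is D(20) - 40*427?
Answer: -16320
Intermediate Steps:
D(t) = 2*t*(-1 + t) (D(t) = (-1 + t)*(2*t) = 2*t*(-1 + t))
D(20) - 40*427 = 2*20*(-1 + 20) - 40*427 = 2*20*19 - 17080 = 760 - 17080 = -16320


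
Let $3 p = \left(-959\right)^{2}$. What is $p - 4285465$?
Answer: $- \frac{11936714}{3} \approx -3.9789 \cdot 10^{6}$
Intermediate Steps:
$p = \frac{919681}{3}$ ($p = \frac{\left(-959\right)^{2}}{3} = \frac{1}{3} \cdot 919681 = \frac{919681}{3} \approx 3.0656 \cdot 10^{5}$)
$p - 4285465 = \frac{919681}{3} - 4285465 = - \frac{11936714}{3}$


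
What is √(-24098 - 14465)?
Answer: 7*I*√787 ≈ 196.37*I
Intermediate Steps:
√(-24098 - 14465) = √(-38563) = 7*I*√787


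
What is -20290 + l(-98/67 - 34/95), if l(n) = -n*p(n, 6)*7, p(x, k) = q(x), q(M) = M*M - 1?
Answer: -5224508751679046/257866677125 ≈ -20261.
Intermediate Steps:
q(M) = -1 + M² (q(M) = M² - 1 = -1 + M²)
p(x, k) = -1 + x²
l(n) = -7*n*(-1 + n²) (l(n) = -n*(-1 + n²)*7 = -7*n*(-1 + n²))
-20290 + l(-98/67 - 34/95) = -20290 + 7*(-98/67 - 34/95)*(1 - (-98/67 - 34/95)²) = -20290 + 7*(-11588/6365)*(1 - (-11588/6365)²) = -20290 + 7*(-11588/6365)*(1 - 1*134281744/40513225) = -20290 + 7*(-11588/6365)*(1 - 134281744/40513225) = -20290 + 7*(-11588/6365)*(-93768519/40513225) = -20290 + 7606127187204/257866677125 = -5224508751679046/257866677125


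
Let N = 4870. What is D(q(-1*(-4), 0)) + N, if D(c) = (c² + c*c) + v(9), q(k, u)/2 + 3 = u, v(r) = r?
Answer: 4951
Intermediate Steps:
q(k, u) = -6 + 2*u
D(c) = 9 + 2*c² (D(c) = (c² + c*c) + 9 = (c² + c²) + 9 = 2*c² + 9 = 9 + 2*c²)
D(q(-1*(-4), 0)) + N = (9 + 2*(-6 + 2*0)²) + 4870 = (9 + 2*(-6 + 0)²) + 4870 = (9 + 2*(-6)²) + 4870 = (9 + 2*36) + 4870 = (9 + 72) + 4870 = 81 + 4870 = 4951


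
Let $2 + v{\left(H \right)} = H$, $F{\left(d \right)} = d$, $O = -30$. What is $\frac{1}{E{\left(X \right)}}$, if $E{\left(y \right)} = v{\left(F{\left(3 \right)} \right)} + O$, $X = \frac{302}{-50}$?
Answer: $- \frac{1}{29} \approx -0.034483$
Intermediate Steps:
$v{\left(H \right)} = -2 + H$
$X = - \frac{151}{25}$ ($X = 302 \left(- \frac{1}{50}\right) = - \frac{151}{25} \approx -6.04$)
$E{\left(y \right)} = -29$ ($E{\left(y \right)} = \left(-2 + 3\right) - 30 = 1 - 30 = -29$)
$\frac{1}{E{\left(X \right)}} = \frac{1}{-29} = - \frac{1}{29}$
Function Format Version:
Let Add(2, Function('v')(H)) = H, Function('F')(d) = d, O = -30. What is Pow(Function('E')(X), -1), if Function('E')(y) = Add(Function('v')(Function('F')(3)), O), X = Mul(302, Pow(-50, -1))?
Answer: Rational(-1, 29) ≈ -0.034483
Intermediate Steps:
Function('v')(H) = Add(-2, H)
X = Rational(-151, 25) (X = Mul(302, Rational(-1, 50)) = Rational(-151, 25) ≈ -6.0400)
Function('E')(y) = -29 (Function('E')(y) = Add(Add(-2, 3), -30) = Add(1, -30) = -29)
Pow(Function('E')(X), -1) = Pow(-29, -1) = Rational(-1, 29)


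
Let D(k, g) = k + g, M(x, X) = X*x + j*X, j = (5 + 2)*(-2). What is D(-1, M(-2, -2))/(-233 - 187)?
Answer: -31/420 ≈ -0.073810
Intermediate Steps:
j = -14 (j = 7*(-2) = -14)
M(x, X) = -14*X + X*x (M(x, X) = X*x - 14*X = -14*X + X*x)
D(k, g) = g + k
D(-1, M(-2, -2))/(-233 - 187) = (-2*(-14 - 2) - 1)/(-233 - 187) = (-2*(-16) - 1)/(-420) = (32 - 1)*(-1/420) = 31*(-1/420) = -31/420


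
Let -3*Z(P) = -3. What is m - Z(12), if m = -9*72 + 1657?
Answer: 1008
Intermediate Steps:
Z(P) = 1 (Z(P) = -⅓*(-3) = 1)
m = 1009 (m = -648 + 1657 = 1009)
m - Z(12) = 1009 - 1*1 = 1009 - 1 = 1008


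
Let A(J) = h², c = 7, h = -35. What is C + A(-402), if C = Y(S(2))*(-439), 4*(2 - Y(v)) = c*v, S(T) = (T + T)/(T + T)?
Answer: 4461/4 ≈ 1115.3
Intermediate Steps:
A(J) = 1225 (A(J) = (-35)² = 1225)
S(T) = 1 (S(T) = (2*T)/((2*T)) = (2*T)*(1/(2*T)) = 1)
Y(v) = 2 - 7*v/4
C = -439/4 (C = (2 - 7/4*1)*(-439) = (2 - 7/4)*(-439) = (¼)*(-439) = -439/4 ≈ -109.75)
C + A(-402) = -439/4 + 1225 = 4461/4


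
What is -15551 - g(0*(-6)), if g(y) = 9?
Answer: -15560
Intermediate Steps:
-15551 - g(0*(-6)) = -15551 - 1*9 = -15551 - 9 = -15560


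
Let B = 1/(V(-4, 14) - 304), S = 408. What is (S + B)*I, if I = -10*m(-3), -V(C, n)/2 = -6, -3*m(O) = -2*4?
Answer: -2382700/219 ≈ -10880.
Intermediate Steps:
m(O) = 8/3 (m(O) = -(-2)*4/3 = -⅓*(-8) = 8/3)
V(C, n) = 12 (V(C, n) = -2*(-6) = 12)
I = -80/3 (I = -10*8/3 = -80/3 ≈ -26.667)
B = -1/292 (B = 1/(12 - 304) = 1/(-292) = -1/292 ≈ -0.0034247)
(S + B)*I = (408 - 1/292)*(-80/3) = (119135/292)*(-80/3) = -2382700/219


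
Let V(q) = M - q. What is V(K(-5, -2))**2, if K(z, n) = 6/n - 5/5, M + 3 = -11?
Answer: 100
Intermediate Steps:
M = -14 (M = -3 - 11 = -14)
K(z, n) = -1 + 6/n (K(z, n) = 6/n - 5*1/5 = 6/n - 1 = -1 + 6/n)
V(q) = -14 - q
V(K(-5, -2))**2 = (-14 - (6 - 1*(-2))/(-2))**2 = (-14 - (-1)*(6 + 2)/2)**2 = (-14 - (-1)*8/2)**2 = (-14 - 1*(-4))**2 = (-14 + 4)**2 = (-10)**2 = 100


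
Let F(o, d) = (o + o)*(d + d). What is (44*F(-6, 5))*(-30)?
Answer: 158400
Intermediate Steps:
F(o, d) = 4*d*o (F(o, d) = (2*o)*(2*d) = 4*d*o)
(44*F(-6, 5))*(-30) = (44*(4*5*(-6)))*(-30) = (44*(-120))*(-30) = -5280*(-30) = 158400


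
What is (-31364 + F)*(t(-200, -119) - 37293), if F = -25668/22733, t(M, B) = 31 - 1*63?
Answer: 26613601391000/22733 ≈ 1.1707e+9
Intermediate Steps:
t(M, B) = -32 (t(M, B) = 31 - 63 = -32)
F = -25668/22733 (F = -25668*1/22733 = -25668/22733 ≈ -1.1291)
(-31364 + F)*(t(-200, -119) - 37293) = (-31364 - 25668/22733)*(-32 - 37293) = -713023480/22733*(-37325) = 26613601391000/22733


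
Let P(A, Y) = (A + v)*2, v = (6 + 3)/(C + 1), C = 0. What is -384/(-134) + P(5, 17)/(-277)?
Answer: 51308/18559 ≈ 2.7646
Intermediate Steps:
v = 9 (v = (6 + 3)/(0 + 1) = 9/1 = 9*1 = 9)
P(A, Y) = 18 + 2*A (P(A, Y) = (A + 9)*2 = (9 + A)*2 = 18 + 2*A)
-384/(-134) + P(5, 17)/(-277) = -384/(-134) + (18 + 2*5)/(-277) = -384*(-1/134) + (18 + 10)*(-1/277) = 192/67 + 28*(-1/277) = 192/67 - 28/277 = 51308/18559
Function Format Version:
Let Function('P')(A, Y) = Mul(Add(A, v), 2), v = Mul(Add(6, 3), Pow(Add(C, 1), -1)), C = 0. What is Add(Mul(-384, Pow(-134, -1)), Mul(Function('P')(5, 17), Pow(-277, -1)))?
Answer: Rational(51308, 18559) ≈ 2.7646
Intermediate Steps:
v = 9 (v = Mul(Add(6, 3), Pow(Add(0, 1), -1)) = Mul(9, Pow(1, -1)) = Mul(9, 1) = 9)
Function('P')(A, Y) = Add(18, Mul(2, A)) (Function('P')(A, Y) = Mul(Add(A, 9), 2) = Mul(Add(9, A), 2) = Add(18, Mul(2, A)))
Add(Mul(-384, Pow(-134, -1)), Mul(Function('P')(5, 17), Pow(-277, -1))) = Add(Mul(-384, Pow(-134, -1)), Mul(Add(18, Mul(2, 5)), Pow(-277, -1))) = Add(Mul(-384, Rational(-1, 134)), Mul(Add(18, 10), Rational(-1, 277))) = Add(Rational(192, 67), Mul(28, Rational(-1, 277))) = Add(Rational(192, 67), Rational(-28, 277)) = Rational(51308, 18559)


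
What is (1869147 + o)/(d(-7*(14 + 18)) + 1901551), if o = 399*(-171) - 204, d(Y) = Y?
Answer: 1800714/1901327 ≈ 0.94708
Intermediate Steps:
o = -68433 (o = -68229 - 204 = -68433)
(1869147 + o)/(d(-7*(14 + 18)) + 1901551) = (1869147 - 68433)/(-7*(14 + 18) + 1901551) = 1800714/(-7*32 + 1901551) = 1800714/(-224 + 1901551) = 1800714/1901327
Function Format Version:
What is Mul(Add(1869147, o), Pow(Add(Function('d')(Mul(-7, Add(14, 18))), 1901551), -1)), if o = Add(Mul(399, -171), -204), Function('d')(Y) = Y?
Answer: Rational(1800714, 1901327) ≈ 0.94708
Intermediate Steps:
o = -68433 (o = Add(-68229, -204) = -68433)
Mul(Add(1869147, o), Pow(Add(Function('d')(Mul(-7, Add(14, 18))), 1901551), -1)) = Mul(Add(1869147, -68433), Pow(Add(Mul(-7, Add(14, 18)), 1901551), -1)) = Mul(1800714, Pow(Add(Mul(-7, 32), 1901551), -1)) = Mul(1800714, Pow(Add(-224, 1901551), -1)) = Mul(1800714, Pow(1901327, -1)) = Mul(1800714, Rational(1, 1901327)) = Rational(1800714, 1901327)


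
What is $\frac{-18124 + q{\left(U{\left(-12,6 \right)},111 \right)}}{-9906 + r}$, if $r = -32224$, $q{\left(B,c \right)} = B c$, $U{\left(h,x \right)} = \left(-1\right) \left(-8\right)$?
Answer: $\frac{8618}{21065} \approx 0.40911$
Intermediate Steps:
$U{\left(h,x \right)} = 8$
$\frac{-18124 + q{\left(U{\left(-12,6 \right)},111 \right)}}{-9906 + r} = \frac{-18124 + 8 \cdot 111}{-9906 - 32224} = \frac{-18124 + 888}{-42130} = \left(-17236\right) \left(- \frac{1}{42130}\right) = \frac{8618}{21065}$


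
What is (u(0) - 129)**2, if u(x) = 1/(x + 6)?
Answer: 597529/36 ≈ 16598.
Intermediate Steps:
u(x) = 1/(6 + x)
(u(0) - 129)**2 = (1/(6 + 0) - 129)**2 = (1/6 - 129)**2 = (-773/6)**2 = 597529/36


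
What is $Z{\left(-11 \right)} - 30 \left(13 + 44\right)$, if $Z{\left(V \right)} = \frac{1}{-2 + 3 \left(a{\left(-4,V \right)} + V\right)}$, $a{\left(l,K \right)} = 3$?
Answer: $- \frac{44461}{26} \approx -1710.0$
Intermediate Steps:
$Z{\left(V \right)} = \frac{1}{7 + 3 V}$ ($Z{\left(V \right)} = \frac{1}{-2 + 3 \left(3 + V\right)} = \frac{1}{-2 + \left(9 + 3 V\right)} = \frac{1}{7 + 3 V}$)
$Z{\left(-11 \right)} - 30 \left(13 + 44\right) = \frac{1}{7 + 3 \left(-11\right)} - 30 \left(13 + 44\right) = \frac{1}{7 - 33} - 1710 = \frac{1}{-26} - 1710 = - \frac{1}{26} - 1710 = - \frac{44461}{26}$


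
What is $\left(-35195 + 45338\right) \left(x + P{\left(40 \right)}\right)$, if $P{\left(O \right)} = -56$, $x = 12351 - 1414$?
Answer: $110365983$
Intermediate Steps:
$x = 10937$
$\left(-35195 + 45338\right) \left(x + P{\left(40 \right)}\right) = \left(-35195 + 45338\right) \left(10937 - 56\right) = 10143 \cdot 10881 = 110365983$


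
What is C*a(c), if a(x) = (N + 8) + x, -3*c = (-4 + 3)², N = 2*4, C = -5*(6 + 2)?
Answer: -1880/3 ≈ -626.67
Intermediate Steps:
C = -40 (C = -5*8 = -40)
N = 8
c = -⅓ (c = -(-4 + 3)²/3 = -⅓*(-1)² = -⅓*1 = -⅓ ≈ -0.33333)
a(x) = 16 + x (a(x) = (8 + 8) + x = 16 + x)
C*a(c) = -40*(16 - ⅓) = -40*47/3 = -1880/3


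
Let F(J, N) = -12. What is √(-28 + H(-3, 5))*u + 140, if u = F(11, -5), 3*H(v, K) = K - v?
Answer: 140 - 8*I*√57 ≈ 140.0 - 60.399*I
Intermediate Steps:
H(v, K) = -v/3 + K/3 (H(v, K) = (K - v)/3 = -v/3 + K/3)
u = -12
√(-28 + H(-3, 5))*u + 140 = √(-28 + (-⅓*(-3) + (⅓)*5))*(-12) + 140 = √(-28 + (1 + 5/3))*(-12) + 140 = √(-28 + 8/3)*(-12) + 140 = √(-76/3)*(-12) + 140 = (2*I*√57/3)*(-12) + 140 = -8*I*√57 + 140 = 140 - 8*I*√57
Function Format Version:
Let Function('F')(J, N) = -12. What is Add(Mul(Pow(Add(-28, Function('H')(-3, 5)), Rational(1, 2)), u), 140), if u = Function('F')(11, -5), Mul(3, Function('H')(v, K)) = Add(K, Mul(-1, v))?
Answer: Add(140, Mul(-8, I, Pow(57, Rational(1, 2)))) ≈ Add(140.00, Mul(-60.399, I))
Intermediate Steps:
Function('H')(v, K) = Add(Mul(Rational(-1, 3), v), Mul(Rational(1, 3), K)) (Function('H')(v, K) = Mul(Rational(1, 3), Add(K, Mul(-1, v))) = Add(Mul(Rational(-1, 3), v), Mul(Rational(1, 3), K)))
u = -12
Add(Mul(Pow(Add(-28, Function('H')(-3, 5)), Rational(1, 2)), u), 140) = Add(Mul(Pow(Add(-28, Add(Mul(Rational(-1, 3), -3), Mul(Rational(1, 3), 5))), Rational(1, 2)), -12), 140) = Add(Mul(Pow(Add(-28, Add(1, Rational(5, 3))), Rational(1, 2)), -12), 140) = Add(Mul(Pow(Add(-28, Rational(8, 3)), Rational(1, 2)), -12), 140) = Add(Mul(Pow(Rational(-76, 3), Rational(1, 2)), -12), 140) = Add(Mul(Mul(Rational(2, 3), I, Pow(57, Rational(1, 2))), -12), 140) = Add(Mul(-8, I, Pow(57, Rational(1, 2))), 140) = Add(140, Mul(-8, I, Pow(57, Rational(1, 2))))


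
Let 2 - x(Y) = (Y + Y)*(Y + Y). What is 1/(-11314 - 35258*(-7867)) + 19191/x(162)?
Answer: -3515617699255/19230288044988 ≈ -0.18282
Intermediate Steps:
x(Y) = 2 - 4*Y² (x(Y) = 2 - (Y + Y)*(Y + Y) = 2 - 2*Y*2*Y = 2 - 4*Y²)
1/(-11314 - 35258*(-7867)) + 19191/x(162) = 1/(-11314 - 35258*(-7867)) + 19191/(2 - 4*162²) = -1/7867/(-46572) + 19191/(2 - 4*26244) = -1/46572*(-1/7867) + 19191/(2 - 104976) = 1/366381924 + 19191/(-104974) = 1/366381924 + 19191*(-1/104974) = 1/366381924 - 19191/104974 = -3515617699255/19230288044988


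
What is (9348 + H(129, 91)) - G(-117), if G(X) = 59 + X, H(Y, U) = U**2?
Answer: 17687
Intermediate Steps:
(9348 + H(129, 91)) - G(-117) = (9348 + 91**2) - (59 - 117) = (9348 + 8281) - 1*(-58) = 17629 + 58 = 17687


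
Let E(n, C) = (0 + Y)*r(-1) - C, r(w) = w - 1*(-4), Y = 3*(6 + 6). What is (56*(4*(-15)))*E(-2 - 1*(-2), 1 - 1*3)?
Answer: -369600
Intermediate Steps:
Y = 36 (Y = 3*12 = 36)
r(w) = 4 + w (r(w) = w + 4 = 4 + w)
E(n, C) = 108 - C (E(n, C) = (0 + 36)*(4 - 1) - C = 36*3 - C = 108 - C)
(56*(4*(-15)))*E(-2 - 1*(-2), 1 - 1*3) = (56*(4*(-15)))*(108 - (1 - 1*3)) = (56*(-60))*(108 - (1 - 3)) = -3360*(108 - 1*(-2)) = -3360*(108 + 2) = -3360*110 = -369600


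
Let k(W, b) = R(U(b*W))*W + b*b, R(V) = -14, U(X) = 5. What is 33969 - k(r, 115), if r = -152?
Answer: 18616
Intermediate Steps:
k(W, b) = b² - 14*W (k(W, b) = -14*W + b*b = -14*W + b² = b² - 14*W)
33969 - k(r, 115) = 33969 - (115² - 14*(-152)) = 33969 - (13225 + 2128) = 33969 - 1*15353 = 33969 - 15353 = 18616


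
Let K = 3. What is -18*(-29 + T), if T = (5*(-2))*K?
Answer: 1062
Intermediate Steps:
T = -30 (T = (5*(-2))*3 = -10*3 = -30)
-18*(-29 + T) = -18*(-29 - 30) = -18*(-59) = 1062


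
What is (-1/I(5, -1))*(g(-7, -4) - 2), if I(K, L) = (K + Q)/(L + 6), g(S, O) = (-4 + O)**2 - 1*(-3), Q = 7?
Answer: -325/12 ≈ -27.083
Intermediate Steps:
g(S, O) = 3 + (-4 + O)**2 (g(S, O) = (-4 + O)**2 + 3 = 3 + (-4 + O)**2)
I(K, L) = (7 + K)/(6 + L) (I(K, L) = (K + 7)/(L + 6) = (7 + K)/(6 + L))
(-1/I(5, -1))*(g(-7, -4) - 2) = (-1/((7 + 5)/(6 - 1)))*((3 + (-4 - 4)**2) - 2) = (-1/(12/5))*((3 + (-8)**2) - 2) = (-1/((1/5)*12))*((3 + 64) - 2) = (-1/12/5)*(67 - 2) = -1*5/12*65 = -5/12*65 = -325/12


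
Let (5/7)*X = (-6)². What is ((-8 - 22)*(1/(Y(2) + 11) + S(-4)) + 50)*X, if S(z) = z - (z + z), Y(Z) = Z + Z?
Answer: -18144/5 ≈ -3628.8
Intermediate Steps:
Y(Z) = 2*Z
S(z) = -z (S(z) = z - 2*z = -z)
X = 252/5 (X = (7/5)*(-6)² = (7/5)*36 = 252/5 ≈ 50.400)
((-8 - 22)*(1/(Y(2) + 11) + S(-4)) + 50)*X = ((-8 - 22)*(1/(2*2 + 11) - 1*(-4)) + 50)*(252/5) = (-30*(1/(4 + 11) + 4) + 50)*(252/5) = (-30*(1/15 + 4) + 50)*(252/5) = (-30*61/15 + 50)*(252/5) = (-122 + 50)*(252/5) = -72*252/5 = -18144/5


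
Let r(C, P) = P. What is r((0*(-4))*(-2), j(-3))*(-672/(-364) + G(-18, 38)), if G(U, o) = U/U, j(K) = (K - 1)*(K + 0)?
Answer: 444/13 ≈ 34.154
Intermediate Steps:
j(K) = K*(-1 + K) (j(K) = (-1 + K)*K = K*(-1 + K))
G(U, o) = 1
r((0*(-4))*(-2), j(-3))*(-672/(-364) + G(-18, 38)) = (-3*(-1 - 3))*(-672/(-364) + 1) = (-3*(-4))*(-672*(-1/364) + 1) = 12*(24/13 + 1) = 12*(37/13) = 444/13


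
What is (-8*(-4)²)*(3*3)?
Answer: -1152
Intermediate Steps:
(-8*(-4)²)*(3*3) = -8*16*9 = -128*9 = -1152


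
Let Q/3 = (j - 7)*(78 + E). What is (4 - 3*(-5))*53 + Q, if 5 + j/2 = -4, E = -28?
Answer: -2743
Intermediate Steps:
j = -18 (j = -10 + 2*(-4) = -10 - 8 = -18)
Q = -3750 (Q = 3*((-18 - 7)*(78 - 28)) = 3*(-25*50) = 3*(-1250) = -3750)
(4 - 3*(-5))*53 + Q = (4 - 3*(-5))*53 - 3750 = (4 + 15)*53 - 3750 = 19*53 - 3750 = 1007 - 3750 = -2743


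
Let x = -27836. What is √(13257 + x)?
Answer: I*√14579 ≈ 120.74*I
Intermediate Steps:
√(13257 + x) = √(13257 - 27836) = √(-14579) = I*√14579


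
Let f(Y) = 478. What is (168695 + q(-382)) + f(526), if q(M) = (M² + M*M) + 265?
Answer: 461286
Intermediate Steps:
q(M) = 265 + 2*M² (q(M) = (M² + M²) + 265 = 2*M² + 265 = 265 + 2*M²)
(168695 + q(-382)) + f(526) = (168695 + (265 + 2*(-382)²)) + 478 = (168695 + (265 + 2*145924)) + 478 = (168695 + (265 + 291848)) + 478 = (168695 + 292113) + 478 = 460808 + 478 = 461286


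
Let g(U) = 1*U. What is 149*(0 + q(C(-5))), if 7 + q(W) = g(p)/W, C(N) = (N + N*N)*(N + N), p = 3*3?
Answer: -209941/200 ≈ -1049.7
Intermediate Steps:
p = 9
g(U) = U
C(N) = 2*N*(N + N²) (C(N) = (N + N²)*(2*N) = 2*N*(N + N²))
q(W) = -7 + 9/W
149*(0 + q(C(-5))) = 149*(0 + (-7 + 9/((2*(-5)²*(1 - 5))))) = 149*(0 + (-7 + 9/((2*25*(-4))))) = 149*(0 + (-7 + 9/(-200))) = 149*(0 + (-7 + 9*(-1/200))) = 149*(0 + (-7 - 9/200)) = 149*(0 - 1409/200) = 149*(-1409/200) = -209941/200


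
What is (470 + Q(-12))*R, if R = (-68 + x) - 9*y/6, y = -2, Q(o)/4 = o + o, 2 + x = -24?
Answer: -34034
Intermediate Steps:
x = -26 (x = -2 - 24 = -26)
Q(o) = 8*o (Q(o) = 4*(o + o) = 4*(2*o) = 8*o)
R = -91 (R = (-68 - 26) - 9*(-2)/6 = -94 + 18*(1/6) = -94 + 3 = -91)
(470 + Q(-12))*R = (470 + 8*(-12))*(-91) = (470 - 96)*(-91) = 374*(-91) = -34034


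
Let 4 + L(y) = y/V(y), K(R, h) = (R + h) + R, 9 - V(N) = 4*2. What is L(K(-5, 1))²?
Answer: 169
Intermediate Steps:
V(N) = 1 (V(N) = 9 - 4*2 = 9 - 1*8 = 9 - 8 = 1)
K(R, h) = h + 2*R
L(y) = -4 + y (L(y) = -4 + y/1 = -4 + y*1 = -4 + y)
L(K(-5, 1))² = (-4 + (1 + 2*(-5)))² = (-4 + (1 - 10))² = (-4 - 9)² = (-13)² = 169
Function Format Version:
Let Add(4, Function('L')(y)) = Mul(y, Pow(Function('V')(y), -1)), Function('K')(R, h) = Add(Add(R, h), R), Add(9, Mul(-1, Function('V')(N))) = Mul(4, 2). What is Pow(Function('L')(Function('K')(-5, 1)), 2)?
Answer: 169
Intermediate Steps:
Function('V')(N) = 1 (Function('V')(N) = Add(9, Mul(-1, Mul(4, 2))) = Add(9, Mul(-1, 8)) = Add(9, -8) = 1)
Function('K')(R, h) = Add(h, Mul(2, R))
Function('L')(y) = Add(-4, y) (Function('L')(y) = Add(-4, Mul(y, Pow(1, -1))) = Add(-4, Mul(y, 1)) = Add(-4, y))
Pow(Function('L')(Function('K')(-5, 1)), 2) = Pow(Add(-4, Add(1, Mul(2, -5))), 2) = Pow(Add(-4, Add(1, -10)), 2) = Pow(Add(-4, -9), 2) = Pow(-13, 2) = 169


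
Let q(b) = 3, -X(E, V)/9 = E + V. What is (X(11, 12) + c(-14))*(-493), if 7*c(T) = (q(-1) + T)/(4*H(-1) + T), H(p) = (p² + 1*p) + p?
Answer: 12853003/126 ≈ 1.0201e+5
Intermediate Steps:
X(E, V) = -9*E - 9*V (X(E, V) = -9*(E + V) = -9*E - 9*V)
H(p) = p² + 2*p (H(p) = (p² + p) + p = (p + p²) + p = p² + 2*p)
c(T) = (3 + T)/(7*(-4 + T)) (c(T) = ((3 + T)/(4*(-(2 - 1)) + T))/7 = ((3 + T)/(4*(-1*1) + T))/7 = ((3 + T)/(4*(-1) + T))/7 = ((3 + T)/(-4 + T))/7 = (3 + T)/(7*(-4 + T)))
(X(11, 12) + c(-14))*(-493) = ((-9*11 - 9*12) + (3 - 14)/(7*(-4 - 14)))*(-493) = ((-99 - 108) + (⅐)*(-11)/(-18))*(-493) = (-207 + (⅐)*(-1/18)*(-11))*(-493) = (-207 + 11/126)*(-493) = -26071/126*(-493) = 12853003/126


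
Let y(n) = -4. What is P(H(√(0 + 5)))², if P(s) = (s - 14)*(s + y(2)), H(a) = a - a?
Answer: 3136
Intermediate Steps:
H(a) = 0
P(s) = (-14 + s)*(-4 + s) (P(s) = (s - 14)*(s - 4) = (-14 + s)*(-4 + s))
P(H(√(0 + 5)))² = (56 + 0² - 18*0)² = (56 + 0 + 0)² = 56² = 3136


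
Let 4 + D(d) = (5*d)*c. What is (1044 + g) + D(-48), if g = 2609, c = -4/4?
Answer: 3889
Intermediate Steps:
c = -1 (c = -4*1/4 = -1)
D(d) = -4 - 5*d (D(d) = -4 + (5*d)*(-1) = -4 - 5*d)
(1044 + g) + D(-48) = (1044 + 2609) + (-4 - 5*(-48)) = 3653 + (-4 + 240) = 3653 + 236 = 3889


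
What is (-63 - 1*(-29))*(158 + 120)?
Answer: -9452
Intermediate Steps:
(-63 - 1*(-29))*(158 + 120) = (-63 + 29)*278 = -34*278 = -9452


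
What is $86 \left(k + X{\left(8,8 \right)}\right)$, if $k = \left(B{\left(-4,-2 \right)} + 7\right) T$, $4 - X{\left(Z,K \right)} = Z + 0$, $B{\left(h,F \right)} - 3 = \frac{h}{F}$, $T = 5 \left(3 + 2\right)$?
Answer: $25456$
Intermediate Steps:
$T = 25$ ($T = 5 \cdot 5 = 25$)
$B{\left(h,F \right)} = 3 + \frac{h}{F}$
$X{\left(Z,K \right)} = 4 - Z$ ($X{\left(Z,K \right)} = 4 - \left(Z + 0\right) = 4 - Z$)
$k = 300$ ($k = \left(\left(3 - \frac{4}{-2}\right) + 7\right) 25 = \left(\left(3 - -2\right) + 7\right) 25 = \left(\left(3 + 2\right) + 7\right) 25 = \left(5 + 7\right) 25 = 12 \cdot 25 = 300$)
$86 \left(k + X{\left(8,8 \right)}\right) = 86 \left(300 + \left(4 - 8\right)\right) = 86 \left(300 - 4\right) = 86 \cdot 296 = 25456$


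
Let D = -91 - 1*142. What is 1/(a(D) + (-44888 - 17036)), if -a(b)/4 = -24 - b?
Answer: -1/62760 ≈ -1.5934e-5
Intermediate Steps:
D = -233 (D = -91 - 142 = -233)
a(b) = 96 + 4*b (a(b) = -4*(-24 - b) = 96 + 4*b)
1/(a(D) + (-44888 - 17036)) = 1/((96 + 4*(-233)) + (-44888 - 17036)) = 1/((96 - 932) - 61924) = 1/(-836 - 61924) = 1/(-62760) = -1/62760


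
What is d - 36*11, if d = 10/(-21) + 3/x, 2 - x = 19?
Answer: -141605/357 ≈ -396.65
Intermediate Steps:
x = -17 (x = 2 - 1*19 = 2 - 19 = -17)
d = -233/357 (d = 10/(-21) + 3/(-17) = 10*(-1/21) + 3*(-1/17) = -10/21 - 3/17 = -233/357 ≈ -0.65266)
d - 36*11 = -233/357 - 36*11 = -233/357 - 396 = -141605/357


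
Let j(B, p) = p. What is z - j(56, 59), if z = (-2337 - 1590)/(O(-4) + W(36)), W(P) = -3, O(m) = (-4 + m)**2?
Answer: -7526/61 ≈ -123.38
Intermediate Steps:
z = -3927/61 (z = (-2337 - 1590)/((-4 - 4)**2 - 3) = -3927/((-8)**2 - 3) = -3927/(64 - 3) = -3927/61 ≈ -64.377)
z - j(56, 59) = -3927/61 - 1*59 = -3927/61 - 59 = -7526/61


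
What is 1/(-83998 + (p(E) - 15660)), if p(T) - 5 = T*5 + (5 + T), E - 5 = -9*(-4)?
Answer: -1/99402 ≈ -1.0060e-5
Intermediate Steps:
E = 41 (E = 5 - 9*(-4) = 5 + 36 = 41)
p(T) = 10 + 6*T (p(T) = 5 + (T*5 + (5 + T)) = 5 + (5*T + (5 + T)) = 5 + (5 + 6*T) = 10 + 6*T)
1/(-83998 + (p(E) - 15660)) = 1/(-83998 + ((10 + 6*41) - 15660)) = 1/(-83998 + ((10 + 246) - 15660)) = 1/(-83998 + (256 - 15660)) = 1/(-83998 - 15404) = 1/(-99402) = -1/99402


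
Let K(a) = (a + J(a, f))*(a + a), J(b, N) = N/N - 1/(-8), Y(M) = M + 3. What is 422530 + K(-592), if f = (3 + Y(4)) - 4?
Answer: 1122126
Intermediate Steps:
Y(M) = 3 + M
f = 6 (f = (3 + (3 + 4)) - 4 = (3 + 7) - 4 = 10 - 4 = 6)
J(b, N) = 9/8 (J(b, N) = 1 - 1*(-⅛) = 1 + ⅛ = 9/8)
K(a) = 2*a*(9/8 + a) (K(a) = (a + 9/8)*(a + a) = (9/8 + a)*(2*a) = 2*a*(9/8 + a))
422530 + K(-592) = 422530 + (¼)*(-592)*(9 + 8*(-592)) = 422530 + (¼)*(-592)*(9 - 4736) = 422530 + (¼)*(-592)*(-4727) = 422530 + 699596 = 1122126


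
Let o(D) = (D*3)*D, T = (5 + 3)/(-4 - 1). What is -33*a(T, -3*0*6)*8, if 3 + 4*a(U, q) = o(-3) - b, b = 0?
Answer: -1584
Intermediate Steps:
T = -8/5 (T = 8/(-5) = 8*(-1/5) = -8/5 ≈ -1.6000)
o(D) = 3*D**2 (o(D) = (3*D)*D = 3*D**2)
a(U, q) = 6 (a(U, q) = -3/4 + (3*(-3)**2 - 1*0)/4 = -3/4 + (3*9 + 0)/4 = -3/4 + (27 + 0)/4 = -3/4 + (1/4)*27 = -3/4 + 27/4 = 6)
-33*a(T, -3*0*6)*8 = -33*6*8 = -198*8 = -1584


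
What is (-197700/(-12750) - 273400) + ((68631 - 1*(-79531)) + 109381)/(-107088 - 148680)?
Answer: -5943477340931/21740280 ≈ -2.7339e+5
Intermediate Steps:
(-197700/(-12750) - 273400) + ((68631 - 1*(-79531)) + 109381)/(-107088 - 148680) = (-197700*(-1/12750) - 273400) + ((68631 + 79531) + 109381)/(-255768) = (1318/85 - 273400) + (148162 + 109381)*(-1/255768) = -23237682/85 + 257543*(-1/255768) = -23237682/85 - 257543/255768 = -5943477340931/21740280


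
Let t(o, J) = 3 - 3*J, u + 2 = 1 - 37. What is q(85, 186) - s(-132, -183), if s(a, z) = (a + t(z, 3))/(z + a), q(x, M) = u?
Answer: -4036/105 ≈ -38.438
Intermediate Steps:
u = -38 (u = -2 + (1 - 37) = -2 - 36 = -38)
q(x, M) = -38
s(a, z) = (-6 + a)/(a + z) (s(a, z) = (a + (3 - 3*3))/(z + a) = (a + (3 - 9))/(a + z) = (a - 6)/(a + z) = (-6 + a)/(a + z))
q(85, 186) - s(-132, -183) = -38 - (-6 - 132)/(-132 - 183) = -38 - (-138)/(-315) = -38 - (-1)*(-138)/315 = -38 - 1*46/105 = -38 - 46/105 = -4036/105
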